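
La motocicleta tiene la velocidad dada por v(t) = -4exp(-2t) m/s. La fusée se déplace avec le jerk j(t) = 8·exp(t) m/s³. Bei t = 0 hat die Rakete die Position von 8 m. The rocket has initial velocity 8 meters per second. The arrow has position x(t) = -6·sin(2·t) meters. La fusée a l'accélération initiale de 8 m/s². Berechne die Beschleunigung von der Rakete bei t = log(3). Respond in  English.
Starting from jerk j(t) = 8·exp(t), we take 1 antiderivative. The integral of jerk, with a(0) = 8, gives acceleration: a(t) = 8·exp(t). From the given acceleration equation a(t) = 8·exp(t), we substitute t = log(3) to get a = 24.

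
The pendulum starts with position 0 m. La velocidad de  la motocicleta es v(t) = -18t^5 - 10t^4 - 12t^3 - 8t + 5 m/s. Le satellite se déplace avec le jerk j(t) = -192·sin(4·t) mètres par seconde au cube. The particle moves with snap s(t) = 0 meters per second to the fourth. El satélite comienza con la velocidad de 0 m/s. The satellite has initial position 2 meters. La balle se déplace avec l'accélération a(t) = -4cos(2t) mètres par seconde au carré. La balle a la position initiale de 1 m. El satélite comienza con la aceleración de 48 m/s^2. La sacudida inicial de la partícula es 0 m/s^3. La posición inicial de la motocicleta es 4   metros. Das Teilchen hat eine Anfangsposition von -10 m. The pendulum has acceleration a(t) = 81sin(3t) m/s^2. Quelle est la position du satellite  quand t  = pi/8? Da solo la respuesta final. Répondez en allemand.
Bei t = pi/8, x = 5.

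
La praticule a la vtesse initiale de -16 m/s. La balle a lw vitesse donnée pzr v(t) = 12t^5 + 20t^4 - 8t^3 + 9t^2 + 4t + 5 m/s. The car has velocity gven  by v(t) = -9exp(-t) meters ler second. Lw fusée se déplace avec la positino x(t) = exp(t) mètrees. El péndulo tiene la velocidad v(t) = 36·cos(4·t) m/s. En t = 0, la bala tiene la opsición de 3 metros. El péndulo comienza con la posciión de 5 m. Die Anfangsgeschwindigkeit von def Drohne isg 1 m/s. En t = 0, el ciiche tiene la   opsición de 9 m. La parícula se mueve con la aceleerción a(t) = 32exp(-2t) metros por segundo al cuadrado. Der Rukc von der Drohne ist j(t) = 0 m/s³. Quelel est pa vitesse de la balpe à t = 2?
De l'équation de la vitesse v(t) = 12·t^5 + 20·t^4 - 8·t^3 + 9·t^2 + 4·t + 5, nous substituons t = 2 pour obtenir v = 689.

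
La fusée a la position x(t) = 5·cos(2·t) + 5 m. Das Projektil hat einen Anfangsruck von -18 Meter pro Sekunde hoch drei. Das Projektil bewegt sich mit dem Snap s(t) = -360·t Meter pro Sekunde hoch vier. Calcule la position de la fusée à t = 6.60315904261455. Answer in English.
Using x(t) = 5·cos(2·t) + 5 and substituting t = 6.60315904261455, we find x = 9.01063563467341.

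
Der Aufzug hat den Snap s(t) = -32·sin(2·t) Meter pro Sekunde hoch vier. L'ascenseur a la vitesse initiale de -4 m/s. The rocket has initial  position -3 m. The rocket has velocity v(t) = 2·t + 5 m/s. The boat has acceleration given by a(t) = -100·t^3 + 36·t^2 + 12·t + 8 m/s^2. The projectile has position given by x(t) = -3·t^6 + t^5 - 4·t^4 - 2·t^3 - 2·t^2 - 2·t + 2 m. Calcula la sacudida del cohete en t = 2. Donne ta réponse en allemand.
Wir müssen unsere Gleichung für die Geschwindigkeit v(t) = 2·t + 5 2-mal ableiten. Mit d/dt von v(t) finden wir a(t) = 2. Die Ableitung von der Beschleunigung ergibt den Ruck: j(t) = 0. Mit j(t) = 0 und Einsetzen von t = 2, finden wir j = 0.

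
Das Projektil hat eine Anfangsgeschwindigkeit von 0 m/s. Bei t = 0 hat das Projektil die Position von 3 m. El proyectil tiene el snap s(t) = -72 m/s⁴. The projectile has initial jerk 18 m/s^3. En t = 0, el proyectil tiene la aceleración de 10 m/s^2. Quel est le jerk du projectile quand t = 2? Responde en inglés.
To find the answer, we compute 1 antiderivative of s(t) = -72. The antiderivative of snap, with j(0) = 18, gives jerk: j(t) = 18 - 72·t. We have jerk j(t) = 18 - 72·t. Substituting t = 2: j(2) = -126.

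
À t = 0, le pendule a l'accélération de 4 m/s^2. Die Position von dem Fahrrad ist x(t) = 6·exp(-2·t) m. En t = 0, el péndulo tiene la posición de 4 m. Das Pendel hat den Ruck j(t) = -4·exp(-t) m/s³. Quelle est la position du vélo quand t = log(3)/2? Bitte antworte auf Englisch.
Using x(t) = 6·exp(-2·t) and substituting t = log(3)/2, we find x = 2.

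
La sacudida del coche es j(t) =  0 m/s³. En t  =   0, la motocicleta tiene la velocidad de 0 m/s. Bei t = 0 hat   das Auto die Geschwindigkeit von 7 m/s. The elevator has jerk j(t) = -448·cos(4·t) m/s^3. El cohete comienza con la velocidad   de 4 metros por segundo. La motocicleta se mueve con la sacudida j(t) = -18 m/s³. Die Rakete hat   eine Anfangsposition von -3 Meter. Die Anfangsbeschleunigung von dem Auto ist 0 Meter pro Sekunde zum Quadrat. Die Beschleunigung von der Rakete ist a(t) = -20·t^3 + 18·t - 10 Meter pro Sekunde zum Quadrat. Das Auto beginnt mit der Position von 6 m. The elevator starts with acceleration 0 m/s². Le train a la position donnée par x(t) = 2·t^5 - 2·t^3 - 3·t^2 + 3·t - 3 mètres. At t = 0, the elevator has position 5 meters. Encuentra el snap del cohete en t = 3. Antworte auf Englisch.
We must differentiate our acceleration equation a(t) = -20·t^3 + 18·t - 10 2 times. Taking d/dt of a(t), we find j(t) = 18 - 60·t^2. The derivative of jerk gives snap: s(t) = -120·t. From the given snap equation s(t) = -120·t, we substitute t = 3 to get s = -360.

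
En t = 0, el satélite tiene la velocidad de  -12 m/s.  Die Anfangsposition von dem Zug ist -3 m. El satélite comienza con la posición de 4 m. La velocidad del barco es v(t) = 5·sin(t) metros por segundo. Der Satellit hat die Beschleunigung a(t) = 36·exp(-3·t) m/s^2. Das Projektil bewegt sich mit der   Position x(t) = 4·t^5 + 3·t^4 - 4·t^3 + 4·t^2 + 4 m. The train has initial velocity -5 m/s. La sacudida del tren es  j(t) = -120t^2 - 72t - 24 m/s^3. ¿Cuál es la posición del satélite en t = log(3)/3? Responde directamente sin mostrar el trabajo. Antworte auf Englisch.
x(log(3)/3) = 4/3.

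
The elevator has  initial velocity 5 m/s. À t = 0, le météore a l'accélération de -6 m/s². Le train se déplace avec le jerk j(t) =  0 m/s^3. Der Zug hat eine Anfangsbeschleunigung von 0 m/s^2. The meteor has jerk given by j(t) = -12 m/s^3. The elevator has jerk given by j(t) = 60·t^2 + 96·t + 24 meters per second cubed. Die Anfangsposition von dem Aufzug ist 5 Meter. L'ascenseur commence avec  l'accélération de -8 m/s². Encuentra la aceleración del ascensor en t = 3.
Partiendo de la sacudida j(t) = 60·t^2 + 96·t + 24, tomamos 1 antiderivada. Integrando la sacudida y usando la condición inicial a(0) = -8, obtenemos a(t) = 20·t^3 + 48·t^2 + 24·t - 8. Usando a(t) = 20·t^3 + 48·t^2 + 24·t - 8 y sustituyendo t = 3, encontramos a = 1036.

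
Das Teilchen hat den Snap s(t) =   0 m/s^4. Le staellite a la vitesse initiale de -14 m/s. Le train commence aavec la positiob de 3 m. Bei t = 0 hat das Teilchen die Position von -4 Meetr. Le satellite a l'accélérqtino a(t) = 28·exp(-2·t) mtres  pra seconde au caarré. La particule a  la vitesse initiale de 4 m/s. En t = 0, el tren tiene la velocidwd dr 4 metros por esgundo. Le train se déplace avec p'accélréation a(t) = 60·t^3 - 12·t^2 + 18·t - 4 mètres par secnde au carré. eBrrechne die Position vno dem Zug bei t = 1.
Ausgehend von der Beschleunigung a(t) = 60·t^3 - 12·t^2 + 18·t - 4, nehmen wir 2 Integrale. Die Stammfunktion von der Beschleunigung ist die Geschwindigkeit. Mit v(0) = 4 erhalten wir v(t) = 15·t^4 - 4·t^3 + 9·t^2 - 4·t + 4. Mit ∫v(t)dt und Anwendung von x(0) = 3, finden wir x(t) = 3·t^5 - t^4 + 3·t^3 - 2·t^2 + 4·t + 3. Wir haben die Position x(t) = 3·t^5 - t^4 + 3·t^3 - 2·t^2 + 4·t + 3. Durch Einsetzen von t = 1: x(1) = 10.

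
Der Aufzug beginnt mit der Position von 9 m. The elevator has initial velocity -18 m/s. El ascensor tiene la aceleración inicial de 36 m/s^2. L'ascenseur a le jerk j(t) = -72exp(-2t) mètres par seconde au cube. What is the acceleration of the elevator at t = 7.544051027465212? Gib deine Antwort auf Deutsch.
Um dies zu lösen, müssen wir 1 Stammfunktion unserer Gleichung für den Ruck j(t) = -72·exp(-2·t) finden. Durch Integration von dem Ruck und Verwendung der Anfangsbedingung a(0) = 36, erhalten wir a(t) = 36·exp(-2·t). Mit a(t) = 36·exp(-2·t) und Einsetzen von t = 7.544051027465212, finden wir a = 0.0000100837724285126.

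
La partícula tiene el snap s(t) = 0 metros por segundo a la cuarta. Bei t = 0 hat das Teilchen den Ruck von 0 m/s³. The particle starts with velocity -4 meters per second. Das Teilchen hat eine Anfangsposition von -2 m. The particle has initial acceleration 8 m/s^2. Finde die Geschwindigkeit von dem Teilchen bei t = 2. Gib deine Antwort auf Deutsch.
Ausgehend von dem Snap s(t) = 0, nehmen wir 3 Integrale. Mit ∫s(t)dt und Anwendung von j(0) = 0, finden wir j(t) = 0. Die Stammfunktion von dem Ruck, mit a(0) = 8, ergibt die Beschleunigung: a(t) = 8. Mit ∫a(t)dt und Anwendung von v(0) = -4, finden wir v(t) = 8·t - 4. Aus der Gleichung für die Geschwindigkeit v(t) = 8·t - 4, setzen wir t = 2 ein und erhalten v = 12.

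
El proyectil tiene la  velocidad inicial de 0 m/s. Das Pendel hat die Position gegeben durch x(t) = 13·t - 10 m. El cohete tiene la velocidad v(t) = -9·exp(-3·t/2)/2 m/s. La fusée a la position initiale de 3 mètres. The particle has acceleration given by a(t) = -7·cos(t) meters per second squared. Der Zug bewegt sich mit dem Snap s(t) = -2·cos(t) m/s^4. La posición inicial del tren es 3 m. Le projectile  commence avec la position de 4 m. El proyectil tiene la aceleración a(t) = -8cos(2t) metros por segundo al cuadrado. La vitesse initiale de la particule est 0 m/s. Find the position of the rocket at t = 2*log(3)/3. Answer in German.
Wir müssen das Integral unserer Gleichung für die Geschwindigkeit v(t) = -9·exp(-3·t/2)/2 1-mal finden. Die Stammfunktion von der Geschwindigkeit ist die Position. Mit x(0) = 3 erhalten wir x(t) = 3·exp(-3·t/2). Mit x(t) = 3·exp(-3·t/2) und Einsetzen von t = 2*log(3)/3, finden wir x = 1.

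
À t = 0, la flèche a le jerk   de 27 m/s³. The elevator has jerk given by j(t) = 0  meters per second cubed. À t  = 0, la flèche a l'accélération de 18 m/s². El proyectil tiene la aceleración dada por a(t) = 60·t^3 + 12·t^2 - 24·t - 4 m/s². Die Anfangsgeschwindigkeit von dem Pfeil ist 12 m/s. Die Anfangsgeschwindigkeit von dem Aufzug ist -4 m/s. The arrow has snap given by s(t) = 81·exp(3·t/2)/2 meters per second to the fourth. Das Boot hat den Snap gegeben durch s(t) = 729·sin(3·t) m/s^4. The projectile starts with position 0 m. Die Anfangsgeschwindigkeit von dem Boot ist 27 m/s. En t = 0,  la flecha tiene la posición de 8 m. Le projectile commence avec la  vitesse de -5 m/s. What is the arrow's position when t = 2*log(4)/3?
We must find the integral of our snap equation s(t) = 81·exp(3·t/2)/2 4 times. Integrating snap and using the initial condition j(0) = 27, we get j(t) = 27·exp(3·t/2). The integral of jerk, with a(0) = 18, gives acceleration: a(t) = 18·exp(3·t/2). Taking ∫a(t)dt and applying v(0) = 12, we find v(t) = 12·exp(3·t/2). Finding the antiderivative of v(t) and using x(0) = 8: x(t) = 8·exp(3·t/2). From the given position equation x(t) = 8·exp(3·t/2), we substitute t = 2*log(4)/3 to get x = 32.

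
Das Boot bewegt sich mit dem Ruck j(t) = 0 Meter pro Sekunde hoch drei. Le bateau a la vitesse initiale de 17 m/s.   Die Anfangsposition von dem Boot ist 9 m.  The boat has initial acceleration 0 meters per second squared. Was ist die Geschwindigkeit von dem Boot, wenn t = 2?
Ausgehend von dem Ruck j(t) = 0, nehmen wir 2 Integrale. Das Integral von dem Ruck, mit a(0) = 0, ergibt die Beschleunigung: a(t) = 0. Mit ∫a(t)dt und Anwendung von v(0) = 17, finden wir v(t) = 17. Wir haben die Geschwindigkeit v(t) = 17. Durch Einsetzen von t = 2: v(2) = 17.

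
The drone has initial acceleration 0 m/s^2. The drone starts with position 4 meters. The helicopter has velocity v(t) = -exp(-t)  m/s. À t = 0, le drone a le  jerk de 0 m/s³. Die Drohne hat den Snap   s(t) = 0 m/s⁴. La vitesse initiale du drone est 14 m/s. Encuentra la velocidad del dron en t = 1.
Partiendo del snap s(t) = 0, tomamos 3 antiderivadas. La antiderivada del snap es la sacudida. Usando j(0) = 0, obtenemos j(t) = 0. La antiderivada de la sacudida es la aceleración. Usando a(0) = 0, obtenemos a(t) = 0. La antiderivada de la aceleración es la velocidad. Usando v(0) = 14, obtenemos v(t) = 14. Usando v(t) = 14 y sustituyendo t = 1, encontramos v = 14.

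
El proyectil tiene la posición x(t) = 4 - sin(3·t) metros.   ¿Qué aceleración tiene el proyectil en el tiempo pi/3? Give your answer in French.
Nous devons dériver notre équation de la position x(t) = 4 - sin(3·t) 2 fois. En dérivant la position, nous obtenons la vitesse: v(t) = -3·cos(3·t). En dérivant la vitesse, nous obtenons l'accélération: a(t) = 9·sin(3·t). Nous avons l'accélération a(t) = 9·sin(3·t). En substituant t = pi/3: a(pi/3) = 0.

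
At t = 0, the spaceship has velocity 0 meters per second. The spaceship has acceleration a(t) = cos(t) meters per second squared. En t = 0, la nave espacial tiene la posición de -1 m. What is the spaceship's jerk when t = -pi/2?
To solve this, we need to take 1 derivative of our acceleration equation a(t) = cos(t). Differentiating acceleration, we get jerk: j(t) = -sin(t). From the given jerk equation j(t) = -sin(t), we substitute t = -pi/2 to get j = 1.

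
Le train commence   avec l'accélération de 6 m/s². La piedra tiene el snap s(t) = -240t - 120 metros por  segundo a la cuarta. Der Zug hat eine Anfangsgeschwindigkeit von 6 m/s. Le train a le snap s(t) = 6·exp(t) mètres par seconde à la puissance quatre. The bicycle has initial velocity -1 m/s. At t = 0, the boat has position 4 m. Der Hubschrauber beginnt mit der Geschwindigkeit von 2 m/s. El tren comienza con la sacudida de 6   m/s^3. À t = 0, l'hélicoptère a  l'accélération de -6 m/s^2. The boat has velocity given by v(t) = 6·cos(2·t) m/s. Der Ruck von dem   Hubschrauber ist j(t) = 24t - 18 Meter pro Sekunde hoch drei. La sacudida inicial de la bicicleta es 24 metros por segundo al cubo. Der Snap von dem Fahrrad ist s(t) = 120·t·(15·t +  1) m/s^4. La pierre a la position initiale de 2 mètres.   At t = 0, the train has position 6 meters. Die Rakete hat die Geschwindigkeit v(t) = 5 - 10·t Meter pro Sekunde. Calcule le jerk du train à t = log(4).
Nous devons intégrer notre équation du snap s(t) = 6·exp(t) 1 fois. La primitive du snap est le jerk. En utilisant j(0) = 6, nous obtenons j(t) = 6·exp(t). En utilisant j(t) = 6·exp(t) et en substituant t = log(4), nous trouvons j = 24.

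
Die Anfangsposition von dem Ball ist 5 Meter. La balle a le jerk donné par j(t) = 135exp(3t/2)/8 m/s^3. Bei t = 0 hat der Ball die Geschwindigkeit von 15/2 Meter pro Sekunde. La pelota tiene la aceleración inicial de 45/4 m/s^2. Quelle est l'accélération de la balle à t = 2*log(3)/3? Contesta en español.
Partiendo de la sacudida j(t) = 135·exp(3·t/2)/8, tomamos 1 antiderivada. La integral de la sacudida es la aceleración. Usando a(0) = 45/4, obtenemos a(t) = 45·exp(3·t/2)/4. Tenemos la aceleración a(t) = 45·exp(3·t/2)/4. Sustituyendo t = 2*log(3)/3: a(2*log(3)/3) = 135/4.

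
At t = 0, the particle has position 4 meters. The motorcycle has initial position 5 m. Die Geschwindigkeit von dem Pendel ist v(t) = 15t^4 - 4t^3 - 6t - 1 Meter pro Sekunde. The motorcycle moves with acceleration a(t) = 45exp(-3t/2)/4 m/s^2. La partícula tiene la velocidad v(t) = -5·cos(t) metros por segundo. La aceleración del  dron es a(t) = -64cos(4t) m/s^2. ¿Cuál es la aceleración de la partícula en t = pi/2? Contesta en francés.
En partant de la vitesse v(t) = -5·cos(t), nous prenons 1 dérivée. En dérivant la vitesse, nous obtenons l'accélération: a(t) = 5·sin(t). De l'équation de l'accélération a(t) = 5·sin(t), nous substituons t = pi/2 pour obtenir a = 5.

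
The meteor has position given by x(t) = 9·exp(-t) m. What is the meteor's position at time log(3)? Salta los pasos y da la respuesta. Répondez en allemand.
Bei t = log(3), x = 3.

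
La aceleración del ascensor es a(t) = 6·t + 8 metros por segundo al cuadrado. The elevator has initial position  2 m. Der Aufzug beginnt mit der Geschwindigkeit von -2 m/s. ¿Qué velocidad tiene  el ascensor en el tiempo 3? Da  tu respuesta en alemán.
Wir müssen unsere Gleichung für die Beschleunigung a(t) = 6·t + 8 1-mal integrieren. Das Integral von der Beschleunigung ist die Geschwindigkeit. Mit v(0) = -2 erhalten wir v(t) = 3·t^2 + 8·t - 2. Aus der Gleichung für die Geschwindigkeit v(t) = 3·t^2 + 8·t - 2, setzen wir t = 3 ein und erhalten v = 49.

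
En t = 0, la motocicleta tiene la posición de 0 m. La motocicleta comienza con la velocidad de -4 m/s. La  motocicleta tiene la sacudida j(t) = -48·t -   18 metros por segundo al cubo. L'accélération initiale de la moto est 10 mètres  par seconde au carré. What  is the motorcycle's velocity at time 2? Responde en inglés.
To find the answer, we compute 2 antiderivatives of j(t) = -48·t - 18. Finding the integral of j(t) and using a(0) = 10: a(t) = -24·t^2 - 18·t + 10. The integral of acceleration, with v(0) = -4, gives velocity: v(t) = -8·t^3 - 9·t^2 + 10·t - 4. From the given velocity equation v(t) = -8·t^3 - 9·t^2 + 10·t - 4, we substitute t = 2 to get v = -84.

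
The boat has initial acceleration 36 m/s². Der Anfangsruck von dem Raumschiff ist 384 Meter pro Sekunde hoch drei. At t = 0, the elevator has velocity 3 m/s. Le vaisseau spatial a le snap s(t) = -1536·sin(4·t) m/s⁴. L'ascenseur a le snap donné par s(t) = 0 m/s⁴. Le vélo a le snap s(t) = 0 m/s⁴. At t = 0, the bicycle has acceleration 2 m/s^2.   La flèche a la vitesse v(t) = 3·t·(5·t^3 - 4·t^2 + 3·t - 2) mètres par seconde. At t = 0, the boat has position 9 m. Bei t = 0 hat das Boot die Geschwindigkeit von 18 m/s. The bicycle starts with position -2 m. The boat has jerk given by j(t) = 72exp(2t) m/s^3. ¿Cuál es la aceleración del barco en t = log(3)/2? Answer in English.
We need to integrate our jerk equation j(t) = 72·exp(2·t) 1 time. Taking ∫j(t)dt and applying a(0) = 36, we find a(t) = 36·exp(2·t). We have acceleration a(t) = 36·exp(2·t). Substituting t = log(3)/2: a(log(3)/2) = 108.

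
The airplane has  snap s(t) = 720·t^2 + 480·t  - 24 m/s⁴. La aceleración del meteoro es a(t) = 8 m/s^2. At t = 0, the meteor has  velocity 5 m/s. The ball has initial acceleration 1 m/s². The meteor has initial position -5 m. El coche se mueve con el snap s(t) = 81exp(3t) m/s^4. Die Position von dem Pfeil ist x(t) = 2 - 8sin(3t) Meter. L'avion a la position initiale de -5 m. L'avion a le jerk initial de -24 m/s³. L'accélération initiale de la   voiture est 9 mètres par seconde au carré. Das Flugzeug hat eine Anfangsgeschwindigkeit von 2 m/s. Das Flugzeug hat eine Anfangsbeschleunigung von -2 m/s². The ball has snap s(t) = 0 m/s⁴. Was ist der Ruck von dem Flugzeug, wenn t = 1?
Wir müssen unsere Gleichung für den Snap s(t) = 720·t^2 + 480·t - 24 1-mal integrieren. Mit ∫s(t)dt und Anwendung von j(0) = -24, finden wir j(t) = 240·t^3 + 240·t^2 - 24·t - 24. Aus der Gleichung für den Ruck j(t) = 240·t^3 + 240·t^2 - 24·t - 24, setzen wir t = 1 ein und erhalten j = 432.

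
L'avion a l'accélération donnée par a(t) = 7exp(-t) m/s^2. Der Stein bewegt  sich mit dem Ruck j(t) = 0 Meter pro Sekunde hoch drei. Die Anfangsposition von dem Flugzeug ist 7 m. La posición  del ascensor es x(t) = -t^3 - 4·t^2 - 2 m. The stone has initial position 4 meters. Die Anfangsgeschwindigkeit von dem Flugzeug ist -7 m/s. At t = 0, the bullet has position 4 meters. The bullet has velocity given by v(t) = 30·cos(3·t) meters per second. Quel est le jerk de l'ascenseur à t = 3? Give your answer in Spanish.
Partiendo de la posición x(t) = -t^3 - 4·t^2 - 2, tomamos 3 derivadas. Derivando la posición, obtenemos la velocidad: v(t) = -3·t^2 - 8·t. Derivando la velocidad, obtenemos la aceleración: a(t) = -6·t - 8. Tomando d/dt de a(t), encontramos j(t) = -6. De la ecuación de la sacudida j(t) = -6, sustituimos t = 3 para obtener j = -6.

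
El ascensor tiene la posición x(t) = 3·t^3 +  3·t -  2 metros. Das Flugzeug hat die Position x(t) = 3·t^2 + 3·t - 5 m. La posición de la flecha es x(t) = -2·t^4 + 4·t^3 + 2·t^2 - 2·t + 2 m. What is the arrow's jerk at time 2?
We must differentiate our position equation x(t) = -2·t^4 + 4·t^3 + 2·t^2 - 2·t + 2 3 times. Differentiating position, we get velocity: v(t) = -8·t^3 + 12·t^2 + 4·t - 2. The derivative of velocity gives acceleration: a(t) = -24·t^2 + 24·t + 4. Differentiating acceleration, we get jerk: j(t) = 24 - 48·t. Using j(t) = 24 - 48·t and substituting t = 2, we find j = -72.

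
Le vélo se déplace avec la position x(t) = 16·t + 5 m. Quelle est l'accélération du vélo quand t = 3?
En partant de la position x(t) = 16·t + 5, nous prenons 2 dérivées. En prenant d/dt de x(t), nous trouvons v(t) = 16. En prenant d/dt de v(t), nous trouvons a(t) = 0. En utilisant a(t) = 0 et en substituant t = 3, nous trouvons a = 0.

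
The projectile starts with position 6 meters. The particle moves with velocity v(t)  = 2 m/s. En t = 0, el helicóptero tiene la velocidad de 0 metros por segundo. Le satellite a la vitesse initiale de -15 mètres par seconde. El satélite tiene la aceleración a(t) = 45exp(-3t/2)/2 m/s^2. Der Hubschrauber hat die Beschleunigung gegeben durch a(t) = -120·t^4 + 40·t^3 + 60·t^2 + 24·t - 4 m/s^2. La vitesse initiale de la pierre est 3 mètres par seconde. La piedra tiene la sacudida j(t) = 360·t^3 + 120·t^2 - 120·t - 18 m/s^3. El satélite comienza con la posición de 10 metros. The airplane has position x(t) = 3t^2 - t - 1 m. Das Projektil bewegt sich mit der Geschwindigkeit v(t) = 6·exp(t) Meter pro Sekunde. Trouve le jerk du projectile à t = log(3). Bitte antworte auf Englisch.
To solve this, we need to take 2 derivatives of our velocity equation v(t) = 6·exp(t). Taking d/dt of v(t), we find a(t) = 6·exp(t). Taking d/dt of a(t), we find j(t) = 6·exp(t). From the given jerk equation j(t) = 6·exp(t), we substitute t = log(3) to get j = 18.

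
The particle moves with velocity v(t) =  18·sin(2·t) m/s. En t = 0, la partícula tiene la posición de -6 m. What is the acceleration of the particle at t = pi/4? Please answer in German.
Wir müssen unsere Gleichung für die Geschwindigkeit v(t) = 18·sin(2·t) 1-mal ableiten. Durch Ableiten von der Geschwindigkeit erhalten wir die Beschleunigung: a(t) = 36·cos(2·t). Aus der Gleichung für die Beschleunigung a(t) = 36·cos(2·t), setzen wir t = pi/4 ein und erhalten a = 0.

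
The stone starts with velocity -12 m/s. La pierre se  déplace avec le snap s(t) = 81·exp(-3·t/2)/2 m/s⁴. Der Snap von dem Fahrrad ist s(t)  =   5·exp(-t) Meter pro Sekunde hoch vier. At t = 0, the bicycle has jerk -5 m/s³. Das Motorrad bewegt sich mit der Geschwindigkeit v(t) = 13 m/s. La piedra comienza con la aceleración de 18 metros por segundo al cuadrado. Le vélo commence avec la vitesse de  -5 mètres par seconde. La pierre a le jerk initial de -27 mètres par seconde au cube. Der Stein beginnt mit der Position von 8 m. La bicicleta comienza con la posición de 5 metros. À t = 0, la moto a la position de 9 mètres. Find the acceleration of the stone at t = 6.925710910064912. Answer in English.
Starting from snap s(t) = 81·exp(-3·t/2)/2, we take 2 antiderivatives. Taking ∫s(t)dt and applying j(0) = -27, we find j(t) = -27·exp(-3·t/2). Finding the integral of j(t) and using a(0) = 18: a(t) = 18·exp(-3·t/2). From the given acceleration equation a(t) = 18·exp(-3·t/2), we substitute t = 6.925710910064912 to get a = 0.000554083806603048.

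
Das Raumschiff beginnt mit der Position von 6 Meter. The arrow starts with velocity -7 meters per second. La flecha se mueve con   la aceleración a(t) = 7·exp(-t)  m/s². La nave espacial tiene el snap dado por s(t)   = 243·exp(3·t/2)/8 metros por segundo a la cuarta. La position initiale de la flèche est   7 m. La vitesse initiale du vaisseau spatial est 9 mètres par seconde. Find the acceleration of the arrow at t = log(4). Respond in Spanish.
Usando a(t) = 7·exp(-t) y sustituyendo t = log(4), encontramos a = 7/4.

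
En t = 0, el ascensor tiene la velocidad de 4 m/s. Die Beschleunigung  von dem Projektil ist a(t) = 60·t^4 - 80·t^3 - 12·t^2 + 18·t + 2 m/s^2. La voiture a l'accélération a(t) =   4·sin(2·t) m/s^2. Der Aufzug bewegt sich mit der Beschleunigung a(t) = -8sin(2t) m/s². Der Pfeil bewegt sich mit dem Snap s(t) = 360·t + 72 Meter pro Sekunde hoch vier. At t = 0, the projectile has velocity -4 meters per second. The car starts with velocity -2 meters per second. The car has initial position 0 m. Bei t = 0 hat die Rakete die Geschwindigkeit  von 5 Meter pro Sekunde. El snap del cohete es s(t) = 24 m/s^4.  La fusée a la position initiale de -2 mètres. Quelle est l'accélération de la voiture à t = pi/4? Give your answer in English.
We have acceleration a(t) = 4·sin(2·t). Substituting t = pi/4: a(pi/4) = 4.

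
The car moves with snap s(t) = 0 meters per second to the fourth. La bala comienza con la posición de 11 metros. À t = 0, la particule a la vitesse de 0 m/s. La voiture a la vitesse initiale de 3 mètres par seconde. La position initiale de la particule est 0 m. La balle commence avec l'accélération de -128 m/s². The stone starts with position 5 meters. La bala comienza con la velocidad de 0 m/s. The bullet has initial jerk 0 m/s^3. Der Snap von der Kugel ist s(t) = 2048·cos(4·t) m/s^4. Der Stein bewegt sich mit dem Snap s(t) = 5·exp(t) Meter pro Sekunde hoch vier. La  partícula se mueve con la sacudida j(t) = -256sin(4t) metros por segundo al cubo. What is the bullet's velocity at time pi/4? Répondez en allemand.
Ausgehend von dem Snap s(t) = 2048·cos(4·t), nehmen wir 3 Integrale. Das Integral von dem Snap ist der Ruck. Mit j(0) = 0 erhalten wir j(t) = 512·sin(4·t). Durch Integration von dem Ruck und Verwendung der Anfangsbedingung a(0) = -128, erhalten wir a(t) = -128·cos(4·t). Mit ∫a(t)dt und Anwendung von v(0) = 0, finden wir v(t) = -32·sin(4·t). Wir haben die Geschwindigkeit v(t) = -32·sin(4·t). Durch Einsetzen von t = pi/4: v(pi/4) = 0.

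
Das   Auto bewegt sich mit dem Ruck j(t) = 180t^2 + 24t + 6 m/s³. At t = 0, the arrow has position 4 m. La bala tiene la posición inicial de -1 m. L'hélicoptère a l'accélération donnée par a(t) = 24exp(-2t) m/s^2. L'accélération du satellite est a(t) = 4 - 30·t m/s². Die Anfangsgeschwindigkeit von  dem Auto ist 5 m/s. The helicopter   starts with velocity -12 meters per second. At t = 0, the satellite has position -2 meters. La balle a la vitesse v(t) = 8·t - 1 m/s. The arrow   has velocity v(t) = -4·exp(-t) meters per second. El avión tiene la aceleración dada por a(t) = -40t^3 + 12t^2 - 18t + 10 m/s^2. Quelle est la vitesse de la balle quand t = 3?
Nous avons la vitesse v(t) = 8·t - 1. En substituant t = 3: v(3) = 23.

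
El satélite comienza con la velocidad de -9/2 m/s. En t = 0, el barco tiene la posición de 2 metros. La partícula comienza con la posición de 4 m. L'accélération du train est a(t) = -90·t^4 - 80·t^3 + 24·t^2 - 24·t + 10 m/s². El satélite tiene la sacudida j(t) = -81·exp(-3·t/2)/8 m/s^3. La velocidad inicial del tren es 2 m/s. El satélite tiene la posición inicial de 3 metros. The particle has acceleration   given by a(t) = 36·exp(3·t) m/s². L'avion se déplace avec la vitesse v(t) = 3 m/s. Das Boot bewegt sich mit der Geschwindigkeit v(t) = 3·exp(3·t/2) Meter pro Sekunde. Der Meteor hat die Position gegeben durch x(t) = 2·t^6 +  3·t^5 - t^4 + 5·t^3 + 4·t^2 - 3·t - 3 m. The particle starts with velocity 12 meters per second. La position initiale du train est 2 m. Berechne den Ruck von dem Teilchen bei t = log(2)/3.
Um dies zu lösen, müssen wir 1 Ableitung unserer Gleichung für die Beschleunigung a(t) = 36·exp(3·t) nehmen. Mit d/dt von a(t) finden wir j(t) = 108·exp(3·t). Wir haben den Ruck j(t) = 108·exp(3·t). Durch Einsetzen von t = log(2)/3: j(log(2)/3) = 216.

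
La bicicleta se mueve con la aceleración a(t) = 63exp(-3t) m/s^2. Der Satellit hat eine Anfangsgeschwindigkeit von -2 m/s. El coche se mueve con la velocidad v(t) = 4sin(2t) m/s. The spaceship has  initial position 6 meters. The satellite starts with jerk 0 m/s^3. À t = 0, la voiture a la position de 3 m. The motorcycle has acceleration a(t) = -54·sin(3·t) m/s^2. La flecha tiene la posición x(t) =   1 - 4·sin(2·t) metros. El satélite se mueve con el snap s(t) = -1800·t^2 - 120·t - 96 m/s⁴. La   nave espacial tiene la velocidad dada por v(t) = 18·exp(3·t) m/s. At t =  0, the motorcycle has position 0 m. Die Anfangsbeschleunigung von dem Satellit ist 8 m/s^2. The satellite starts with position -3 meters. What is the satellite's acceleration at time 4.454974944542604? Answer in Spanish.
Necesitamos integrar nuestra ecuación del snap s(t) = -1800·t^2 - 120·t - 96 2 veces. Tomando ∫s(t)dt y aplicando j(0) = 0, encontramos j(t) = 12·t·(-50·t^2 - 5·t - 8). La integral de la sacudida es la aceleración. Usando a(0) = 8, obtenemos a(t) = -150·t^4 - 20·t^3 - 48·t^2 + 8. De la ecuación de la aceleración a(t) = -150·t^4 - 20·t^3 - 48·t^2 + 8, sustituimos t = 4.454974944542604 para obtener a = -61797.3175696884.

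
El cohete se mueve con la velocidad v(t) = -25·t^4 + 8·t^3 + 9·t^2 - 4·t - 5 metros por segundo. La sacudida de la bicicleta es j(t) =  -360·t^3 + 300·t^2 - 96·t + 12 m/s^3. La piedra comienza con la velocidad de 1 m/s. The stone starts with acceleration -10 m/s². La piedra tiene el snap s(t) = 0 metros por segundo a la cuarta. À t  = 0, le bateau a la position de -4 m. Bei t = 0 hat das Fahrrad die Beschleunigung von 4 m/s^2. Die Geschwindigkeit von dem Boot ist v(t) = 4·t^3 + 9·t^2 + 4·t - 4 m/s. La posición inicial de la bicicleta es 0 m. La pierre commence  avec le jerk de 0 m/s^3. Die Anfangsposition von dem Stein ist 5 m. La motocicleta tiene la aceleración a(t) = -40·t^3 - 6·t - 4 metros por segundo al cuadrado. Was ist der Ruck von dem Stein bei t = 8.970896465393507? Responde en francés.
Pour résoudre ceci, nous devons prendre 1 primitive de notre équation du snap s(t) = 0. En intégrant le snap et en utilisant la condition initiale j(0) = 0, nous obtenons j(t) = 0. De l'équation du jerk j(t) = 0, nous substituons t = 8.970896465393507 pour obtenir j = 0.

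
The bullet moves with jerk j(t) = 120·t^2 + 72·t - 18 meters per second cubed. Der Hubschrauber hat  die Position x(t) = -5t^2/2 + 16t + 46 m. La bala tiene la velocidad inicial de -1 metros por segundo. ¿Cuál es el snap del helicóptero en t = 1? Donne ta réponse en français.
En partant de la position x(t) = -5·t^2/2 + 16·t + 46, nous prenons 4 dérivées. La dérivée de la position donne la vitesse: v(t) = 16 - 5·t. En dérivant la vitesse, nous obtenons l'accélération: a(t) = -5. La dérivée de l'accélération donne le jerk: j(t) = 0. En prenant d/dt de j(t), nous trouvons s(t) = 0. En utilisant s(t) = 0 et en substituant t = 1, nous trouvons s = 0.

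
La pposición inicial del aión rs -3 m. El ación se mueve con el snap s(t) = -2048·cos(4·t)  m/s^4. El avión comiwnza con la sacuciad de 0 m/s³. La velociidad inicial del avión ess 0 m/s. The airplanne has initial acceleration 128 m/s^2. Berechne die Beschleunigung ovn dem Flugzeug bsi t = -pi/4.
Wir müssen die Stammfunktion unserer Gleichung für den Snap s(t) = -2048·cos(4·t) 2-mal finden. Das Integral von dem Snap ist der Ruck. Mit j(0) = 0 erhalten wir j(t) = -512·sin(4·t). Durch Integration von dem Ruck und Verwendung der Anfangsbedingung a(0) = 128, erhalten wir a(t) = 128·cos(4·t). Aus der Gleichung für die Beschleunigung a(t) = 128·cos(4·t), setzen wir t = -pi/4 ein und erhalten a = -128.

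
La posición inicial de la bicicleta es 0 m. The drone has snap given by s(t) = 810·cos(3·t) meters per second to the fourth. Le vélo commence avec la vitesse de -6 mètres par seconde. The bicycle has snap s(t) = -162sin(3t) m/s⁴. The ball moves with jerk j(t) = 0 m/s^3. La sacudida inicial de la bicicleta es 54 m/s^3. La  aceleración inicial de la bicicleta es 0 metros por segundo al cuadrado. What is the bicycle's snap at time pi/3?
Using s(t) = -162·sin(3·t) and substituting t = pi/3, we find s = 0.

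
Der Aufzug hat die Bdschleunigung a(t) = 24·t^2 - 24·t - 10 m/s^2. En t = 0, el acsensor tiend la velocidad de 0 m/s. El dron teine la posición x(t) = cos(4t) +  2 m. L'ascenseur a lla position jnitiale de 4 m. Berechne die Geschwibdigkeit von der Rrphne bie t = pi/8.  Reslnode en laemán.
Wir müssen unsere Gleichung für die Position x(t) = cos(4·t) + 2 1-mal ableiten. Mit d/dt von x(t) finden wir v(t) = -4·sin(4·t). Mit v(t) = -4·sin(4·t) und Einsetzen von t = pi/8, finden wir v = -4.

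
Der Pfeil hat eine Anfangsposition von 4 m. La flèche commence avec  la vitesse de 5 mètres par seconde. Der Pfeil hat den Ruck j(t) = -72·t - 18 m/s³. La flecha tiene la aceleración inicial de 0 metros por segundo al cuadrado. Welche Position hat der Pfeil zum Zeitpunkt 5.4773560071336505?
Wir müssen unsere Gleichung für den Ruck j(t) = -72·t - 18 3-mal integrieren. Das Integral von dem Ruck ist die Beschleunigung. Mit a(0) = 0 erhalten wir a(t) = 18·t·(-2·t - 1). Mit ∫a(t)dt und Anwendung von v(0) = 5, finden wir v(t) = -12·t^3 - 9·t^2 + 5. Durch Integration von der Geschwindigkeit und Verwendung der Anfangsbedingung x(0) = 4, erhalten wir x(t) = -3·t^4 - 3·t^3 + 5·t + 4. Aus der Gleichung für die Position x(t) = -3·t^4 - 3·t^3 + 5·t + 4, setzen wir t = 5.4773560071336505 ein und erhalten x = -3161.85593454337.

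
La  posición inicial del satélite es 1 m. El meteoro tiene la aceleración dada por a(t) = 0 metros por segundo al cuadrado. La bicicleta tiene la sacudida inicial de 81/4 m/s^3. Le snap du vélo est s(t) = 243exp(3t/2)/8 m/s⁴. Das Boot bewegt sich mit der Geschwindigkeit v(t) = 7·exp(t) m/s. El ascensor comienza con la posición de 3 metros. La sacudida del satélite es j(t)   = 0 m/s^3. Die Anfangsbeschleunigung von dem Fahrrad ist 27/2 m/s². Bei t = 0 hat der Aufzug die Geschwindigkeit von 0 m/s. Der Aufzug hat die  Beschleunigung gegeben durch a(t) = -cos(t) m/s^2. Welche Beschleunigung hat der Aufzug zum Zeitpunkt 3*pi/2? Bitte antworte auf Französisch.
De l'équation de l'accélération a(t) = -cos(t), nous substituons t = 3*pi/2 pour obtenir a = 0.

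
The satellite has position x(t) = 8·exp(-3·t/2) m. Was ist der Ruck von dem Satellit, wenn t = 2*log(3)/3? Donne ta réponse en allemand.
Um dies zu lösen, müssen wir 3 Ableitungen unserer Gleichung für die Position x(t) = 8·exp(-3·t/2) nehmen. Mit d/dt von x(t) finden wir v(t) = -12·exp(-3·t/2). Mit d/dt von v(t) finden wir a(t) = 18·exp(-3·t/2). Die Ableitung von der Beschleunigung ergibt den Ruck: j(t) = -27·exp(-3·t/2). Aus der Gleichung für den Ruck j(t) = -27·exp(-3·t/2), setzen wir t = 2*log(3)/3 ein und erhalten j = -9.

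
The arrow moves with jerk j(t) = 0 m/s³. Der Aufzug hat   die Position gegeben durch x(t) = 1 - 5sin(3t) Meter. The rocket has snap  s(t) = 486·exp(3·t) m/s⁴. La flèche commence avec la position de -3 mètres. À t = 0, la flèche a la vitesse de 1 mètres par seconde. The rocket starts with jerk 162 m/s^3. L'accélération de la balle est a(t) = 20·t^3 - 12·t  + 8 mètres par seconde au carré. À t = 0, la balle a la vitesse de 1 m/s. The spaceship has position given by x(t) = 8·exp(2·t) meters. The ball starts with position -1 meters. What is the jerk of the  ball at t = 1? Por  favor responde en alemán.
Um dies zu lösen, müssen wir 1 Ableitung unserer Gleichung für die Beschleunigung a(t) = 20·t^3 - 12·t + 8 nehmen. Durch Ableiten von der Beschleunigung erhalten wir den Ruck: j(t) = 60·t^2 - 12. Mit j(t) = 60·t^2 - 12 und Einsetzen von t = 1, finden wir j = 48.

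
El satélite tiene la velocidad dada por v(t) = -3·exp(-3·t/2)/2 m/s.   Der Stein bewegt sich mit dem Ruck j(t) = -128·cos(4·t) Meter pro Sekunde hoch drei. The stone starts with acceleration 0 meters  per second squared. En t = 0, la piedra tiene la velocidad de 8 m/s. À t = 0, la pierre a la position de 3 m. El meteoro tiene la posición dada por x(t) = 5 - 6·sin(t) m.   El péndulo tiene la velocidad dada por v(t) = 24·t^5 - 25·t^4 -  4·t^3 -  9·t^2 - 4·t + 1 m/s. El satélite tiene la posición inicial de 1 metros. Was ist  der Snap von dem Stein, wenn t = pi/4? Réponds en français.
Pour résoudre ceci, nous devons prendre 1 dérivée de notre équation du jerk j(t) = -128·cos(4·t). La dérivée du jerk donne le snap: s(t) = 512·sin(4·t). En utilisant s(t) = 512·sin(4·t) et en substituant t = pi/4, nous trouvons s = 0.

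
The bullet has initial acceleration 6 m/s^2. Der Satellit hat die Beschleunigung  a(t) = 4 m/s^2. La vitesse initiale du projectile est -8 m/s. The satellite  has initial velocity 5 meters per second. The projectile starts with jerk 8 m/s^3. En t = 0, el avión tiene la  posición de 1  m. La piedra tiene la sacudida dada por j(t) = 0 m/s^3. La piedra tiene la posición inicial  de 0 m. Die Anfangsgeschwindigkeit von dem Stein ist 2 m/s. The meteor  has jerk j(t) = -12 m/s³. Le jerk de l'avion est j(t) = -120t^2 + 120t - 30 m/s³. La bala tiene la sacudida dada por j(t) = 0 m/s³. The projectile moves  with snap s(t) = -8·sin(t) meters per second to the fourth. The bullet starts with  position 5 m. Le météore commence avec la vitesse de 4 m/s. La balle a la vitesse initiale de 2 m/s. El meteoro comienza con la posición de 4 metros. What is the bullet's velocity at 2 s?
Starting from jerk j(t) = 0, we take 2 integrals. Finding the antiderivative of j(t) and using a(0) = 6: a(t) = 6. Integrating acceleration and using the initial condition v(0) = 2, we get v(t) = 6·t + 2. From the given velocity equation v(t) = 6·t + 2, we substitute t = 2 to get v = 14.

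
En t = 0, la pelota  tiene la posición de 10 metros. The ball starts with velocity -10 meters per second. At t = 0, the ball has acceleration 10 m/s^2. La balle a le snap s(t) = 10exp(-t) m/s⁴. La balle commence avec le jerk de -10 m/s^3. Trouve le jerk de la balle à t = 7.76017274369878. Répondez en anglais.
To find the answer, we compute 1 integral of s(t) = 10·exp(-t). Taking ∫s(t)dt and applying j(0) = -10, we find j(t) = -10·exp(-t). We have jerk j(t) = -10·exp(-t). Substituting t = 7.76017274369878: j(7.76017274369878) = -0.00426382919360985.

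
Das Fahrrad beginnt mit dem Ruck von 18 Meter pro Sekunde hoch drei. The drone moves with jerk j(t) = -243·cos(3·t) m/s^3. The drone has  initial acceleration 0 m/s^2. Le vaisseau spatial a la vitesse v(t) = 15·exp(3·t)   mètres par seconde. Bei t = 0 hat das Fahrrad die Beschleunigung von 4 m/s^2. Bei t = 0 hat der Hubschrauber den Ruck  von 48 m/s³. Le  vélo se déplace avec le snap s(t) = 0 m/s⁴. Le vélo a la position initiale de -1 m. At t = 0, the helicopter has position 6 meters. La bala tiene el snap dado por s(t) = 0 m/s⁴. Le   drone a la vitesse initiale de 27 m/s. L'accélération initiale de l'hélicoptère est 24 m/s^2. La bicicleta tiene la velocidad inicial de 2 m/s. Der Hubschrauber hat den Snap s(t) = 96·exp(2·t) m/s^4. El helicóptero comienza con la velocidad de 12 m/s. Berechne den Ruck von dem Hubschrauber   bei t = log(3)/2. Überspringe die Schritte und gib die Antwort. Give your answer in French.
Le jerk à t = log(3)/2 est j = 144.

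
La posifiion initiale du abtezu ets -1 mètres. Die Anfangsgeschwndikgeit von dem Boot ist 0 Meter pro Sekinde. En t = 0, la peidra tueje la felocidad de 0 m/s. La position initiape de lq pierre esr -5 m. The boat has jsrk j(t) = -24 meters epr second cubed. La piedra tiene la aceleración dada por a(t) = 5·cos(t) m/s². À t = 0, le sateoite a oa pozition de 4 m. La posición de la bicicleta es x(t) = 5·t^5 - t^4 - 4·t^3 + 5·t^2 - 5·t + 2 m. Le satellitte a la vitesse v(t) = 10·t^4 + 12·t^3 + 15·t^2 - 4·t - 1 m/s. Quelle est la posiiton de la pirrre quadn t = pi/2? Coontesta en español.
Partiendo de la aceleración a(t) = 5·cos(t), tomamos 2 integrales. La antiderivada de la aceleración, con v(0) = 0, da la velocidad: v(t) = 5·sin(t). La integral de la velocidad, con x(0) = -5, da la posición: x(t) = -5·cos(t). Tenemos la posición x(t) = -5·cos(t). Sustituyendo t = pi/2: x(pi/2) = 0.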